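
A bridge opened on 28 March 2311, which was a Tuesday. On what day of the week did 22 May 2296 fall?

Friday

Count forward from the earlier date (May 22, 2296) to the later (March 28, 2311):
Day-of-year of May 22, 2296: 143.
Day-of-year of March 28, 2311: 87.
2296 has 366 days, so 366 − 143 = 223 days remain in 2296.
Full years 2297–2310: 12 common + 2 leap = 12×365 + 2×366 = 5112 days.
Total: 223 + 5112 + 87 = 5422 days.
5422 mod 7 = 4, so 4 days before Tuesday is Friday.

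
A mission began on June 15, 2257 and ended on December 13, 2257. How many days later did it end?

181

June 2257: 30 − 15 = 15 days remain.
Then July (31), August (31), September (30), October (31), November (30): 31 + 31 + 30 + 31 + 30 = 153 days.
December 1–13, 2257: 13 days.
Total: 15 + 153 + 13 = 181 days.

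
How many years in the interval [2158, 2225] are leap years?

Years divisible by 4: 2160, 2164, …, 2224 — 17 in all.
Of these, 2200 is divisible by 100 but not 400, so not leap.
Leap years: 17 − 1 = 16.

16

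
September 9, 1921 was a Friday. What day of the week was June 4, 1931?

Day-of-year of September 9, 1921: 252.
Day-of-year of June 4, 1931: 155.
1921 has 365 days, so 365 − 252 = 113 days remain in 1921.
Full years 1922–1930: 7 common + 2 leap = 7×365 + 2×366 = 3287 days.
Total: 113 + 3287 + 155 = 3555 days.
3555 mod 7 = 6, so 6 days after Friday is Thursday.

Thursday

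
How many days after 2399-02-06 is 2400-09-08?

580

February 6, 2399 → February 6, 2400: 365 days.
February 2400: 29 − 6 = 23 days remain (2400 is a leap year (divisible by 400), so February has 29 days).
Then March (31), April (30), May (31), June (30), July (31), August (31): 31 + 30 + 31 + 30 + 31 + 31 = 184 days.
September 1–8, 2400: 8 days.
Residual: 215 days.
Total: 580 days.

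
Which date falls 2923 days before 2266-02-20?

2258-02-19

Count 2923 days before February 20, 2266:
From February 19, 2258 to February 19, 2266: 8 years, of which 2 contain a Feb 29 — 6×365 + 2×366 = 2922 days.
Within February 2266: 20 − 19 = 1 day.
Total: 2923 days.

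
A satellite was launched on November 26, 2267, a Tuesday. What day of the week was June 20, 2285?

Day-of-year of November 26, 2267: 330.
Day-of-year of June 20, 2285: 171.
2267 has 365 days, so 365 − 330 = 35 days remain in 2267.
Full years 2268–2284: 12 common + 5 leap = 12×365 + 5×366 = 6210 days.
Total: 35 + 6210 + 171 = 6416 days.
6416 mod 7 = 4, so 4 days after Tuesday is Saturday.

Saturday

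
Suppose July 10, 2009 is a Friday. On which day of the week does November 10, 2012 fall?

Saturday

Day-of-year of July 10, 2009: 191.
Day-of-year of November 10, 2012: 315.
2009 has 365 days, so 365 − 191 = 174 days remain in 2009.
Full years: 2010: 365; 2011: 365. Sum = 730.
Total: 174 + 730 + 315 = 1219 days.
1219 mod 7 = 1, so 1 day after Friday is Saturday.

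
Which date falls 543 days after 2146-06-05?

2147-11-30

Count 543 days after June 5, 2146:
June 2146: 30 − 5 = 25 days remain.
Then 16 full months totalling 488 days.
November 1–30, 2147: 30 days.
Total: 25 + 488 + 30 = 543 days.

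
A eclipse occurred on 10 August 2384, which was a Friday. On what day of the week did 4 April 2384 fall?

Count forward from the earlier date (April 4, 2384) to the later (August 10, 2384):
April 2384: 30 − 4 = 26 days remain.
Then May (31), June (30), July (31): 31 + 30 + 31 = 92 days.
August 1–10, 2384: 10 days.
Total: 26 + 92 + 10 = 128 days.
128 mod 7 = 2, so 2 days before Friday is Wednesday.

Wednesday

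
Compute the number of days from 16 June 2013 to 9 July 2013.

23

June 2013: 30 − 16 = 14 days remain.
July 1–9, 2013: 9 days.
Total: 14 + 9 = 23 days.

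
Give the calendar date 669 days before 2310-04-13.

2308-06-13

Count 669 days before April 13, 2310:
June 2308: 30 − 13 = 17 days remain.
Then 21 full months totalling 639 days.
April 1–13, 2310: 13 days.
Total: 17 + 639 + 13 = 669 days.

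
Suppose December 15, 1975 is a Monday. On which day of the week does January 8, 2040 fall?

Sunday

Day-of-year of December 15, 1975: 349.
Day-of-year of January 8, 2040: 8.
1975 has 365 days, so 365 − 349 = 16 days remain in 1975.
Full years 1976–2039: 48 common + 16 leap = 48×365 + 16×366 = 23376 days.
Total: 16 + 23376 + 8 = 23400 days.
23400 mod 7 = 6, so 6 days after Monday is Sunday.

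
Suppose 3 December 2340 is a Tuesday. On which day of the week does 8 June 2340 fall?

Saturday

Count forward from the earlier date (June 8, 2340) to the later (December 3, 2340):
June 2340: 30 − 8 = 22 days remain.
Then July (31), August (31), September (30), October (31), November (30): 31 + 31 + 30 + 31 + 30 = 153 days.
December 1–3, 2340: 3 days.
Total: 22 + 153 + 3 = 178 days.
178 mod 7 = 3, so 3 days before Tuesday is Saturday.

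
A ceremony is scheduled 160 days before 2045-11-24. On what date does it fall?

2045-06-17

Count 160 days before November 24, 2045:
June 2045: 30 − 17 = 13 days remain.
Then July (31), August (31), September (30), October (31): 31 + 31 + 30 + 31 = 123 days.
November 1–24, 2045: 24 days.
Total: 13 + 123 + 24 = 160 days.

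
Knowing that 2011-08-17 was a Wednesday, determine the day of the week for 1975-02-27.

Count forward from the earlier date (February 27, 1975) to the later (August 17, 2011):
From February 27, 1975 to February 27, 2011: 36 years, of which 9 contain a Feb 29 — 27×365 + 9×366 = 13149 days.
(2000 is a leap year (divisible by 400).)
February 2011: 28 − 27 = 1 day remains (2011 is not a leap year, so February has 28 days).
Then March (31), April (30), May (31), June (30), July (31): 31 + 30 + 31 + 30 + 31 = 153 days.
August 1–17, 2011: 17 days.
Residual: 171 days.
Total: 13320 days.
13320 mod 7 = 6, so 6 days before Wednesday is Thursday.

Thursday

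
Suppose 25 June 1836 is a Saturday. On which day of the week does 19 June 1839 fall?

June 25, 1836 → June 25, 1837: 365 days.
June 25, 1837 → June 25, 1838: 365 days.
June 1838: 30 − 25 = 5 days remain.
Then 11 full months totalling 335 days.
June 1–19, 1839: 19 days.
Residual: 359 days.
Total: 1089 days.
1089 mod 7 = 4, so 4 days after Saturday is Wednesday.

Wednesday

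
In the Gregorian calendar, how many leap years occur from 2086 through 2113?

6

Years divisible by 4 in [2086, 2113]: 2088, 2092, 2096, 2100, 2104, 2108, 2112.
Of these, 2100 is divisible by 100 but not 400, so not leap.
Leap years: 7 − 1 = 6.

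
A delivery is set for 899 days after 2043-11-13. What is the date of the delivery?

2046-04-30

Count 899 days after November 13, 2043:
November 13, 2043 → November 13, 2044: 366 days (2044 is a leap year).
November 13, 2044 → November 13, 2045: 365 days.
November 2045: 30 − 13 = 17 days remain.
Then December (31), January (31), February 2046 (28), March (31): 31 + 31 + 28 + 31 = 121 days.
April 1–30, 2046: 30 days.
Residual: 168 days.
Total: 899 days.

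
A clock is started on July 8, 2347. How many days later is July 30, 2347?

22

Within July 2347: 30 − 8 = 22 days.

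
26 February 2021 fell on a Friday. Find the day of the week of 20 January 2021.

Count forward from the earlier date (January 20, 2021) to the later (February 26, 2021):
January 2021: 31 − 20 = 11 days remain.
February 1–26, 2021: 26 days (2021 is not a leap year).
Total: 11 + 26 = 37 days.
37 mod 7 = 2, so 2 days before Friday is Wednesday.

Wednesday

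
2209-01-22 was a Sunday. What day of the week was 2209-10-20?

January 2209: 31 − 22 = 9 days remain.
Then February 2209 (28), March (31), April (30), May (31), June (30), July (31), August (31), September (30): 28 + 31 + 30 + 31 + 30 + 31 + 31 + 30 = 242 days.
October 1–20, 2209: 20 days.
Total: 9 + 242 + 20 = 271 days.
271 mod 7 = 5, so 5 days after Sunday is Friday.

Friday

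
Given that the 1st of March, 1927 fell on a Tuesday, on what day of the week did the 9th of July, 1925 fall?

Thursday

Count forward from the earlier date (July 9, 1925) to the later (March 1, 1927):
July 1925: 31 − 9 = 22 days remain.
Then 19 full months totalling 577 days.
March 1, 1927: 1 day.
Total: 22 + 577 + 1 = 600 days.
600 mod 7 = 5, so 5 days before Tuesday is Thursday.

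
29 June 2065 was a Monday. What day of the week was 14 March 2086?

Thursday

From June 29, 2065 to June 29, 2085: 20 years, of which 5 contain a Feb 29 — 15×365 + 5×366 = 7305 days.
June 2085: 30 − 29 = 1 day remains.
Then July (31), August (31), September (30), October (31), November (30), December (31), January (31), February 2086 (28): 31 + 31 + 30 + 31 + 30 + 31 + 31 + 28 = 243 days.
March 1–14, 2086: 14 days.
Residual: 258 days.
Total: 7563 days.
7563 mod 7 = 3, so 3 days after Monday is Thursday.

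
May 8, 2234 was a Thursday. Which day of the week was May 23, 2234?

Within May 2234: 23 − 8 = 15 days.
15 mod 7 = 1, so 1 day after Thursday is Friday.

Friday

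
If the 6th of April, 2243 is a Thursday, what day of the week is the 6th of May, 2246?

Wednesday

Day-of-year of April 6, 2243: 96.
Day-of-year of May 6, 2246: 126.
2243 has 365 days, so 365 − 96 = 269 days remain in 2243.
Full years: 2244: 366; 2245: 365. Sum = 731.
Total: 269 + 731 + 126 = 1126 days.
1126 mod 7 = 6, so 6 days after Thursday is Wednesday.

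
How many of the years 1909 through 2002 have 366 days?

23

Years divisible by 4: 1912, 1916, …, 2000 — 23 in all.
2000 is divisible by 400, so still leap.
No century exceptions apply. Count: 23.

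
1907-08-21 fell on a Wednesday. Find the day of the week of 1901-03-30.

Count forward from the earlier date (March 30, 1901) to the later (August 21, 1907):
Day-of-year of March 30, 1901: 89.
Day-of-year of August 21, 1907: 233.
1901 has 365 days, so 365 − 89 = 276 days remain in 1901.
Full years: 1902: 365; 1903: 365; 1904: 366; 1905: 365; 1906: 365. Sum = 1826.
Total: 276 + 1826 + 233 = 2335 days.
2335 mod 7 = 4, so 4 days before Wednesday is Saturday.

Saturday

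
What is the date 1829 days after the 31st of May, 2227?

the 2nd of June, 2232

Count 1829 days after May 31, 2227:
May 31, 2227 → May 31, 2228: 366 days (2228 is a leap year).
May 31, 2228 → May 31, 2229: 365 days.
May 31, 2229 → May 31, 2230: 365 days.
May 31, 2230 → May 31, 2231: 365 days.
May 31, 2231 → May 31, 2232: 366 days (2232 is a leap year).
May 2232: 31 − 31 = 0 days remain.
June 1–2, 2232: 2 days.
Residual: 2 days.
Total: 1829 days.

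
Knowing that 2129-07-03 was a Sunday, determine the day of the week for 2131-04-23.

July 2129: 31 − 3 = 28 days remain.
Then 20 full months totalling 608 days.
April 1–23, 2131: 23 days.
Total: 28 + 608 + 23 = 659 days.
659 mod 7 = 1, so 1 day after Sunday is Monday.

Monday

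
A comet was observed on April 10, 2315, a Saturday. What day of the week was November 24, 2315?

April 2315: 30 − 10 = 20 days remain.
Then May (31), June (30), July (31), August (31), September (30), October (31): 31 + 30 + 31 + 31 + 30 + 31 = 184 days.
November 1–24, 2315: 24 days.
Total: 20 + 184 + 24 = 228 days.
228 mod 7 = 4, so 4 days after Saturday is Wednesday.

Wednesday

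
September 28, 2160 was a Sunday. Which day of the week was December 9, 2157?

Count forward from the earlier date (December 9, 2157) to the later (September 28, 2160):
December 9, 2157 → December 9, 2158: 365 days.
December 9, 2158 → December 9, 2159: 365 days.
December 2159: 31 − 9 = 22 days remain.
Then January (31), February 2160 (29), March (31), April (30), May (31), June (30), July (31), August (31): 31 + 29 + 31 + 30 + 31 + 30 + 31 + 31 = 244 days.
September 1–28, 2160: 28 days.
Residual: 294 days.
Total: 1024 days.
1024 mod 7 = 2, so 2 days before Sunday is Friday.

Friday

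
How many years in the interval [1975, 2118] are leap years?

Years divisible by 4: 1976, 1980, …, 2116 — 36 in all.
Of these, 2100 is divisible by 100 but not 400, so not leap.
2000 is divisible by 400, so still leap.
Leap years: 36 − 1 = 35.

35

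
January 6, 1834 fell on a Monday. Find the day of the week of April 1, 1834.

Tuesday

January 1834: 31 − 6 = 25 days remain.
Then February 1834 (28), March (31): 28 + 31 = 59 days.
April 1, 1834: 1 day.
Total: 25 + 59 + 1 = 85 days.
85 mod 7 = 1, so 1 day after Monday is Tuesday.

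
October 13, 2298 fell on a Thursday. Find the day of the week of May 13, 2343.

Thursday

From October 13, 2298 to October 13, 2342: 44 years, of which 10 contain a Feb 29 — 34×365 + 10×366 = 16070 days.
(2300 is not a leap year (divisible by 100 but not 400).)
October 2342: 31 − 13 = 18 days remain.
Then November (30), December (31), January (31), February 2343 (28), March (31), April (30): 30 + 31 + 31 + 28 + 31 + 30 = 181 days.
May 1–13, 2343: 13 days.
Residual: 212 days.
Total: 16282 days.
16282 is a multiple of 7, so May 13, 2343 falls on the same weekday: Thursday.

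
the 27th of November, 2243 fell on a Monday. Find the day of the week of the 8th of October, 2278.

Tuesday

From November 27, 2243 to November 27, 2277: 34 years, of which 9 contain a Feb 29 — 25×365 + 9×366 = 12419 days.
November 2277: 30 − 27 = 3 days remain.
Then 10 full months totalling 304 days.
October 1–8, 2278: 8 days.
Residual: 315 days.
Total: 12734 days.
12734 mod 7 = 1, so 1 day after Monday is Tuesday.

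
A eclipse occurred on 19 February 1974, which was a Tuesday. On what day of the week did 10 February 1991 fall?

Sunday

Day-of-year of February 19, 1974: 50.
Day-of-year of February 10, 1991: 41.
1974 has 365 days, so 365 − 50 = 315 days remain in 1974.
Full years 1975–1990: 12 common + 4 leap = 12×365 + 4×366 = 5844 days.
Total: 315 + 5844 + 41 = 6200 days.
6200 mod 7 = 5, so 5 days after Tuesday is Sunday.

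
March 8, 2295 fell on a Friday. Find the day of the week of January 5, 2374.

Day-of-year of March 8, 2295: 67.
Day-of-year of January 5, 2374: 5.
2295 has 365 days, so 365 − 67 = 298 days remain in 2295.
Full years 2296–2373: 59 common + 19 leap = 59×365 + 19×366 = 28489 days.
Total: 298 + 28489 + 5 = 28792 days.
28792 mod 7 = 1, so 1 day after Friday is Saturday.

Saturday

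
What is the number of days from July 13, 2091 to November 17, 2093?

858

July 2091: 31 − 13 = 18 days remain.
Then 27 full months totalling 823 days.
November 1–17, 2093: 17 days.
Total: 18 + 823 + 17 = 858 days.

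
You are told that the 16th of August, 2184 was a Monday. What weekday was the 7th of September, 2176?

Saturday

Count forward from the earlier date (September 7, 2176) to the later (August 16, 2184):
Day-of-year of September 7, 2176: 251.
Day-of-year of August 16, 2184: 229.
2176 has 366 days, so 366 − 251 = 115 days remain in 2176.
Full years 2177–2183: 6 common + 1 leap = 6×365 + 1×366 = 2556 days.
Total: 115 + 2556 + 229 = 2900 days.
2900 mod 7 = 2, so 2 days before Monday is Saturday.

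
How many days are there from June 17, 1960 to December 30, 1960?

196

June 1960: 30 − 17 = 13 days remain.
Then July (31), August (31), September (30), October (31), November (30): 31 + 31 + 30 + 31 + 30 = 153 days.
December 1–30, 1960: 30 days.
Total: 13 + 153 + 30 = 196 days.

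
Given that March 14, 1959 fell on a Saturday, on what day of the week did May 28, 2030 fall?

Tuesday

Day-of-year of March 14, 1959: 73.
Day-of-year of May 28, 2030: 148.
1959 has 365 days, so 365 − 73 = 292 days remain in 1959.
Full years 1960–2029: 52 common + 18 leap = 52×365 + 18×366 = 25568 days.
Total: 292 + 25568 + 148 = 26008 days.
26008 mod 7 = 3, so 3 days after Saturday is Tuesday.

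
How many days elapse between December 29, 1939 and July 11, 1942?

925

December 29, 1939 → December 29, 1940: 366 days (1940 is a leap year).
December 29, 1940 → December 29, 1941: 365 days.
December 1941: 31 − 29 = 2 days remain.
Then January (31), February 1942 (28), March (31), April (30), May (31), June (30): 31 + 28 + 31 + 30 + 31 + 30 = 181 days.
July 1–11, 1942: 11 days.
Residual: 194 days.
Total: 925 days.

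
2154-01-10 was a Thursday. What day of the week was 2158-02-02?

Day-of-year of January 10, 2154: 10.
Day-of-year of February 2, 2158: 33.
2154 has 365 days, so 365 − 10 = 355 days remain in 2154.
Full years: 2155: 365; 2156: 366; 2157: 365. Sum = 1096.
Total: 355 + 1096 + 33 = 1484 days.
1484 is a multiple of 7, so 2158-02-02 falls on the same weekday: Thursday.

Thursday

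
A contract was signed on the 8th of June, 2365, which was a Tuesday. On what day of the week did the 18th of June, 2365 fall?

Friday

Within June 2365: 18 − 8 = 10 days.
10 mod 7 = 3, so 3 days after Tuesday is Friday.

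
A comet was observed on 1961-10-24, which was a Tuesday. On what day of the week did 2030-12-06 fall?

Day-of-year of October 24, 1961: 297.
Day-of-year of December 6, 2030: 340.
1961 has 365 days, so 365 − 297 = 68 days remain in 1961.
Full years 1962–2029: 51 common + 17 leap = 51×365 + 17×366 = 24837 days.
Total: 68 + 24837 + 340 = 25245 days.
25245 mod 7 = 3, so 3 days after Tuesday is Friday.

Friday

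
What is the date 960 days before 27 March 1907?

9 August 1904

Count 960 days before March 27, 1907:
Day-of-year of August 9, 1904: 222.
Day-of-year of March 27, 1907: 86.
1904 has 366 days, so 366 − 222 = 144 days remain in 1904.
Full years: 1905: 365; 1906: 365. Sum = 730.
Total: 144 + 730 + 86 = 960 days.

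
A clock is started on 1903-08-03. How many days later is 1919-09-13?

Day-of-year of August 3, 1903: 215.
Day-of-year of September 13, 1919: 256.
1903 has 365 days, so 365 − 215 = 150 days remain in 1903.
Full years 1904–1918: 11 common + 4 leap = 11×365 + 4×366 = 5479 days.
Total: 150 + 5479 + 256 = 5885 days.

5885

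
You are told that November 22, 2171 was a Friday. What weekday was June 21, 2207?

Day-of-year of November 22, 2171: 326.
Day-of-year of June 21, 2207: 172.
2171 has 365 days, so 365 − 326 = 39 days remain in 2171.
Full years 2172–2206: 27 common + 8 leap = 27×365 + 8×366 = 12783 days.
Total: 39 + 12783 + 172 = 12994 days.
12994 mod 7 = 2, so 2 days after Friday is Sunday.

Sunday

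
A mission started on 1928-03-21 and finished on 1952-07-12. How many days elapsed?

8879

Day-of-year of March 21, 1928: 81.
Day-of-year of July 12, 1952: 194.
1928 has 366 days, so 366 − 81 = 285 days remain in 1928.
Full years 1929–1951: 18 common + 5 leap = 18×365 + 5×366 = 8400 days.
Total: 285 + 8400 + 194 = 8879 days.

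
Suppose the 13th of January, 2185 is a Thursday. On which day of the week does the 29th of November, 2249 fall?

From January 13, 2185 to January 13, 2249: 64 years, of which 15 contain a Feb 29 — 49×365 + 15×366 = 23375 days.
(2200 is not a leap year (divisible by 100 but not 400).)
January 2249: 31 − 13 = 18 days remain.
Then 9 full months totalling 273 days.
November 1–29, 2249: 29 days.
Residual: 320 days.
Total: 23695 days.
23695 is a multiple of 7, so the 29th of November, 2249 falls on the same weekday: Thursday.

Thursday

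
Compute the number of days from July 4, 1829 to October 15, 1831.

833

July 4, 1829 → July 4, 1830: 365 days.
July 4, 1830 → July 4, 1831: 365 days.
July 1831: 31 − 4 = 27 days remain.
Then August (31), September (30): 31 + 30 = 61 days.
October 1–15, 1831: 15 days.
Residual: 103 days.
Total: 833 days.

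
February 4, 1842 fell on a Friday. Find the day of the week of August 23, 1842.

February 1842: 28 − 4 = 24 days remain (1842 is not a leap year, so February has 28 days).
Then March (31), April (30), May (31), June (30), July (31): 31 + 30 + 31 + 30 + 31 = 153 days.
August 1–23, 1842: 23 days.
Total: 24 + 153 + 23 = 200 days.
200 mod 7 = 4, so 4 days after Friday is Tuesday.

Tuesday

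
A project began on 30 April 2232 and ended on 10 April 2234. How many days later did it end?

April 2232: 30 − 30 = 0 days remain.
Then 23 full months totalling 700 days.
April 1–10, 2234: 10 days.
Total: 0 + 700 + 10 = 710 days.

710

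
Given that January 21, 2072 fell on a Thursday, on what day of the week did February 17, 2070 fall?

Monday

Count forward from the earlier date (February 17, 2070) to the later (January 21, 2072):
February 17, 2070 → February 17, 2071: 365 days.
February 2071: 28 − 17 = 11 days remain (2071 is not a leap year, so February has 28 days).
Then 10 full months totalling 306 days.
January 1–21, 2072: 21 days.
Residual: 338 days.
Total: 703 days.
703 mod 7 = 3, so 3 days before Thursday is Monday.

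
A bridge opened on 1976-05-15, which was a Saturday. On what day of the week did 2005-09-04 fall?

Day-of-year of May 15, 1976: 136.
Day-of-year of September 4, 2005: 247.
1976 has 366 days, so 366 − 136 = 230 days remain in 1976.
Full years 1977–2004: 21 common + 7 leap = 21×365 + 7×366 = 10227 days.
Total: 230 + 10227 + 247 = 10704 days.
10704 mod 7 = 1, so 1 day after Saturday is Sunday.

Sunday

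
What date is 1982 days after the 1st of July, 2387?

the 3rd of December, 2392

Count 1982 days after July 1, 2387:
Day-of-year of July 1, 2387: 182.
Day-of-year of December 3, 2392: 338.
2387 has 365 days, so 365 − 182 = 183 days remain in 2387.
Full years: 2388: 366; 2389: 365; 2390: 365; 2391: 365. Sum = 1461.
Total: 183 + 1461 + 338 = 1982 days.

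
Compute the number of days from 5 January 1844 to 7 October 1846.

1006

Day-of-year of January 5, 1844: 5.
Day-of-year of October 7, 1846: 280.
1844 has 366 days, so 366 − 5 = 361 days remain in 1844.
Full years: 1845: 365. Sum = 365.
Total: 361 + 365 + 280 = 1006 days.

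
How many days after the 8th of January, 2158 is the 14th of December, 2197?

14585

Day-of-year of January 8, 2158: 8.
Day-of-year of December 14, 2197: 348.
2158 has 365 days, so 365 − 8 = 357 days remain in 2158.
Full years 2159–2196: 28 common + 10 leap = 28×365 + 10×366 = 13880 days.
Total: 357 + 13880 + 348 = 14585 days.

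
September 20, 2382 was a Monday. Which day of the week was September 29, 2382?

Within September 2382: 29 − 20 = 9 days.
9 mod 7 = 2, so 2 days after Monday is Wednesday.

Wednesday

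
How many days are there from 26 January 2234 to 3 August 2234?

January 2234: 31 − 26 = 5 days remain.
Then February 2234 (28), March (31), April (30), May (31), June (30), July (31): 28 + 31 + 30 + 31 + 30 + 31 = 181 days.
August 1–3, 2234: 3 days.
Total: 5 + 181 + 3 = 189 days.

189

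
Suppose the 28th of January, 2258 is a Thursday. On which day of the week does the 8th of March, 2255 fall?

Thursday

Count forward from the earlier date (March 8, 2255) to the later (January 28, 2258):
March 8, 2255 → March 8, 2256: 366 days (2256 is a leap year).
March 8, 2256 → March 8, 2257: 365 days.
March 2257: 31 − 8 = 23 days remain.
Then 9 full months totalling 275 days.
January 1–28, 2258: 28 days.
Residual: 326 days.
Total: 1057 days.
1057 is a multiple of 7, so the 8th of March, 2255 falls on the same weekday: Thursday.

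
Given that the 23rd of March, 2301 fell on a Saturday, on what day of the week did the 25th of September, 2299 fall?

Count forward from the earlier date (September 25, 2299) to the later (March 23, 2301):
September 25, 2299 → September 25, 2300: 365 days (2300 is not a leap year (divisible by 100 but not 400)).
September 2300: 30 − 25 = 5 days remain.
Then October (31), November (30), December (31), January (31), February 2301 (28): 31 + 30 + 31 + 31 + 28 = 151 days.
March 1–23, 2301: 23 days.
Residual: 179 days.
Total: 544 days.
544 mod 7 = 5, so 5 days before Saturday is Monday.

Monday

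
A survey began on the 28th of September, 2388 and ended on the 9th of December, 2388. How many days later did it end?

72

September 2388: 30 − 28 = 2 days remain.
Then October (31), November (30): 31 + 30 = 61 days.
December 1–9, 2388: 9 days.
Total: 2 + 61 + 9 = 72 days.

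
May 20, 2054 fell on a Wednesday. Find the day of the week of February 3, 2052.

Saturday

Count forward from the earlier date (February 3, 2052) to the later (May 20, 2054):
Day-of-year of February 3, 2052: 34.
Day-of-year of May 20, 2054: 140.
2052 has 366 days, so 366 − 34 = 332 days remain in 2052.
Full years: 2053: 365. Sum = 365.
Total: 332 + 365 + 140 = 837 days.
837 mod 7 = 4, so 4 days before Wednesday is Saturday.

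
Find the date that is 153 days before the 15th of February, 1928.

the 15th of September, 1927

Count 153 days before February 15, 1928:
September 1927: 30 − 15 = 15 days remain.
Then October (31), November (30), December (31), January (31): 31 + 30 + 31 + 31 = 123 days.
February 1–15, 1928: 15 days (1928 is a leap year).
Residual: 153 days.
Total: 153 days.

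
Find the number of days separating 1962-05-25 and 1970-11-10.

3091

From May 25, 1962 to May 25, 1970: 8 years, of which 2 contain a Feb 29 — 6×365 + 2×366 = 2922 days.
May 1970: 31 − 25 = 6 days remain.
Then June (30), July (31), August (31), September (30), October (31): 30 + 31 + 31 + 30 + 31 = 153 days.
November 1–10, 1970: 10 days.
Residual: 169 days.
Total: 3091 days.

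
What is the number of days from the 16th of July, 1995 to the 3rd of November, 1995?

110

July 1995: 31 − 16 = 15 days remain.
Then August (31), September (30), October (31): 31 + 30 + 31 = 92 days.
November 1–3, 1995: 3 days.
Total: 15 + 92 + 3 = 110 days.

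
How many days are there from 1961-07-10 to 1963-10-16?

Day-of-year of July 10, 1961: 191.
Day-of-year of October 16, 1963: 289.
1961 has 365 days, so 365 − 191 = 174 days remain in 1961.
Full years: 1962: 365. Sum = 365.
Total: 174 + 365 + 289 = 828 days.

828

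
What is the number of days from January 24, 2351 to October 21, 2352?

636

January 24, 2351 → January 24, 2352: 365 days.
January 2352: 31 − 24 = 7 days remain.
Then February 2352 (29), March (31), April (30), May (31), June (30), July (31), August (31), September (30): 29 + 31 + 30 + 31 + 30 + 31 + 31 + 30 = 243 days.
October 1–21, 2352: 21 days.
Residual: 271 days.
Total: 636 days.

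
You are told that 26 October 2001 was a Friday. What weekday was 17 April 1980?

Count forward from the earlier date (April 17, 1980) to the later (October 26, 2001):
From April 17, 1980 to April 17, 2001: 21 years, of which 5 contain a Feb 29 — 16×365 + 5×366 = 7670 days.
(2000 is a leap year (divisible by 400).)
April 2001: 30 − 17 = 13 days remain.
Then May (31), June (30), July (31), August (31), September (30): 31 + 30 + 31 + 31 + 30 = 153 days.
October 1–26, 2001: 26 days.
Residual: 192 days.
Total: 7862 days.
7862 mod 7 = 1, so 1 day before Friday is Thursday.

Thursday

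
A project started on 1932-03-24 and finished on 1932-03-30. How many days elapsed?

6

Within March 1932: 30 − 24 = 6 days.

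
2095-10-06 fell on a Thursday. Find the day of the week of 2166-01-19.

Day-of-year of October 6, 2095: 279.
Day-of-year of January 19, 2166: 19.
2095 has 365 days, so 365 − 279 = 86 days remain in 2095.
Full years 2096–2165: 53 common + 17 leap = 53×365 + 17×366 = 25567 days.
Total: 86 + 25567 + 19 = 25672 days.
25672 mod 7 = 3, so 3 days after Thursday is Sunday.

Sunday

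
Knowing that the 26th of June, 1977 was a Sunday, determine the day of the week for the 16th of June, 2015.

From June 26, 1977 to June 26, 2014: 37 years, of which 9 contain a Feb 29 — 28×365 + 9×366 = 13514 days.
(2000 is a leap year (divisible by 400).)
June 2014: 30 − 26 = 4 days remain.
Then 11 full months totalling 335 days.
June 1–16, 2015: 16 days.
Residual: 355 days.
Total: 13869 days.
13869 mod 7 = 2, so 2 days after Sunday is Tuesday.

Tuesday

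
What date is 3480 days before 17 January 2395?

8 July 2385

Count 3480 days before January 17, 2395:
From July 8, 2385 to July 8, 2394: 9 years, of which 2 contain a Feb 29 — 7×365 + 2×366 = 3287 days.
July 2394: 31 − 8 = 23 days remain.
Then August (31), September (30), October (31), November (30), December (31): 31 + 30 + 31 + 30 + 31 = 153 days.
January 1–17, 2395: 17 days.
Residual: 193 days.
Total: 3480 days.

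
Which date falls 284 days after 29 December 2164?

9 October 2165

Count 284 days after December 29, 2164:
Day-of-year of December 29, 2164: 364.
Day-of-year of October 9, 2165: 282.
2164 has 366 days, so 366 − 364 = 2 days remain in 2164.
Total: 2 + 282 = 284 days.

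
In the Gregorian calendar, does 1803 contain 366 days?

No

1803 is not a leap year.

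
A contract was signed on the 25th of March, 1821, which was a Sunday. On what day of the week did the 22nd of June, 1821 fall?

Friday

March 1821: 31 − 25 = 6 days remain.
Then April (30), May (31): 30 + 31 = 61 days.
June 1–22, 1821: 22 days.
Total: 6 + 61 + 22 = 89 days.
89 mod 7 = 5, so 5 days after Sunday is Friday.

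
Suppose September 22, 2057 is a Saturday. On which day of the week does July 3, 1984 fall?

Count forward from the earlier date (July 3, 1984) to the later (September 22, 2057):
Day-of-year of July 3, 1984: 185.
Day-of-year of September 22, 2057: 265.
1984 has 366 days, so 366 − 185 = 181 days remain in 1984.
Full years 1985–2056: 54 common + 18 leap = 54×365 + 18×366 = 26298 days.
Total: 181 + 26298 + 265 = 26744 days.
26744 mod 7 = 4, so 4 days before Saturday is Tuesday.

Tuesday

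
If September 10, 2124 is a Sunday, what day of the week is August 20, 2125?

Monday

September 2124: 30 − 10 = 20 days remain.
Then 10 full months totalling 304 days.
August 1–20, 2125: 20 days.
Residual: 344 days.
Total: 344 days.
344 mod 7 = 1, so 1 day after Sunday is Monday.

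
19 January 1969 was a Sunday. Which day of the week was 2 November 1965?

Tuesday

Count forward from the earlier date (November 2, 1965) to the later (January 19, 1969):
November 2, 1965 → November 2, 1966: 365 days.
November 2, 1966 → November 2, 1967: 365 days.
November 2, 1967 → November 2, 1968: 366 days (1968 is a leap year).
November 1968: 30 − 2 = 28 days remain.
Then December (31): 31 days.
January 1–19, 1969: 19 days.
Residual: 78 days.
Total: 1174 days.
1174 mod 7 = 5, so 5 days before Sunday is Tuesday.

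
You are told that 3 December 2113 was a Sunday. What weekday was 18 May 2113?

Count forward from the earlier date (May 18, 2113) to the later (December 3, 2113):
May 2113: 31 − 18 = 13 days remain.
Then June (30), July (31), August (31), September (30), October (31), November (30): 30 + 31 + 31 + 30 + 31 + 30 = 183 days.
December 1–3, 2113: 3 days.
Total: 13 + 183 + 3 = 199 days.
199 mod 7 = 3, so 3 days before Sunday is Thursday.

Thursday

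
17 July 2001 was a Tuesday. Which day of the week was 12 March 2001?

Count forward from the earlier date (March 12, 2001) to the later (July 17, 2001):
March 2001: 31 − 12 = 19 days remain.
Then April (30), May (31), June (30): 30 + 31 + 30 = 91 days.
July 1–17, 2001: 17 days.
Total: 19 + 91 + 17 = 127 days.
127 mod 7 = 1, so 1 day before Tuesday is Monday.

Monday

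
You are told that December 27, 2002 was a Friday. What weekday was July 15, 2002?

Monday

Count forward from the earlier date (July 15, 2002) to the later (December 27, 2002):
July 2002: 31 − 15 = 16 days remain.
Then August (31), September (30), October (31), November (30): 31 + 30 + 31 + 30 = 122 days.
December 1–27, 2002: 27 days.
Total: 16 + 122 + 27 = 165 days.
165 mod 7 = 4, so 4 days before Friday is Monday.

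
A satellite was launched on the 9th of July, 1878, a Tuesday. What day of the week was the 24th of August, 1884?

July 9, 1878 → July 9, 1879: 365 days.
July 9, 1879 → July 9, 1880: 366 days (1880 is a leap year).
July 9, 1880 → July 9, 1881: 365 days.
July 9, 1881 → July 9, 1882: 365 days.
July 9, 1882 → July 9, 1883: 365 days.
July 9, 1883 → July 9, 1884: 366 days (1884 is a leap year).
July 1884: 31 − 9 = 22 days remain.
August 1–24, 1884: 24 days.
Residual: 46 days.
Total: 2238 days.
2238 mod 7 = 5, so 5 days after Tuesday is Sunday.

Sunday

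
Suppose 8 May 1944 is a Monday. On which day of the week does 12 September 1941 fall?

Count forward from the earlier date (September 12, 1941) to the later (May 8, 1944):
Day-of-year of September 12, 1941: 255.
Day-of-year of May 8, 1944: 129.
1941 has 365 days, so 365 − 255 = 110 days remain in 1941.
Full years: 1942: 365; 1943: 365. Sum = 730.
Total: 110 + 730 + 129 = 969 days.
969 mod 7 = 3, so 3 days before Monday is Friday.

Friday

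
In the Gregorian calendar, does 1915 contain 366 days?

1915 is not a leap year.

No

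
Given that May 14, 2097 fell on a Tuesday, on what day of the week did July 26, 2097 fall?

May 2097: 31 − 14 = 17 days remain.
Then June (30): 30 days.
July 1–26, 2097: 26 days.
Total: 17 + 30 + 26 = 73 days.
73 mod 7 = 3, so 3 days after Tuesday is Friday.

Friday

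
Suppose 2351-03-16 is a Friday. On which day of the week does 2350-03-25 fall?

Saturday

Count forward from the earlier date (March 25, 2350) to the later (March 16, 2351):
Day-of-year of March 25, 2350: 84.
Day-of-year of March 16, 2351: 75.
2350 has 365 days, so 365 − 84 = 281 days remain in 2350.
Total: 281 + 75 = 356 days.
356 mod 7 = 6, so 6 days before Friday is Saturday.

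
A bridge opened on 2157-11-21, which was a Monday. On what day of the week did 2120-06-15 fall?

Saturday

Count forward from the earlier date (June 15, 2120) to the later (November 21, 2157):
Day-of-year of June 15, 2120: 167.
Day-of-year of November 21, 2157: 325.
2120 has 366 days, so 366 − 167 = 199 days remain in 2120.
Full years 2121–2156: 27 common + 9 leap = 27×365 + 9×366 = 13149 days.
Total: 199 + 13149 + 325 = 13673 days.
13673 mod 7 = 2, so 2 days before Monday is Saturday.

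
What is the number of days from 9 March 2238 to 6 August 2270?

From March 9, 2238 to March 9, 2270: 32 years, of which 8 contain a Feb 29 — 24×365 + 8×366 = 11688 days.
March 2270: 31 − 9 = 22 days remain.
Then April (30), May (31), June (30), July (31): 30 + 31 + 30 + 31 = 122 days.
August 1–6, 2270: 6 days.
Residual: 150 days.
Total: 11838 days.

11838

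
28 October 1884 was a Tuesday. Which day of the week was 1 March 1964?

Sunday

From October 28, 1884 to October 28, 1963: 79 years, of which 18 contain a Feb 29 — 61×365 + 18×366 = 28853 days.
(1900 is not a leap year (divisible by 100 but not 400).)
October 1963: 31 − 28 = 3 days remain.
Then November (30), December (31), January (31), February 1964 (29): 30 + 31 + 31 + 29 = 121 days.
March 1, 1964: 1 day.
Residual: 125 days.
Total: 28978 days.
28978 mod 7 = 5, so 5 days after Tuesday is Sunday.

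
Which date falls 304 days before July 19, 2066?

September 18, 2065

Count 304 days before July 19, 2066:
Day-of-year of September 18, 2065: 261.
Day-of-year of July 19, 2066: 200.
2065 has 365 days, so 365 − 261 = 104 days remain in 2065.
Total: 104 + 200 = 304 days.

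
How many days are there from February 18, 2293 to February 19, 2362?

From February 18, 2293 to February 18, 2362: 69 years, of which 16 contain a Feb 29 — 53×365 + 16×366 = 25201 days.
(2300 is not a leap year (divisible by 100 but not 400).)
Within February 2362: 19 − 18 = 1 day.
Total: 25202 days.

25202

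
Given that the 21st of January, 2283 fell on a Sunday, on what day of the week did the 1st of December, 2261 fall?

Count forward from the earlier date (December 1, 2261) to the later (January 21, 2283):
From December 1, 2261 to December 1, 2282: 21 years, of which 5 contain a Feb 29 — 16×365 + 5×366 = 7670 days.
December 2282: 31 − 1 = 30 days remain.
January 1–21, 2283: 21 days.
Residual: 51 days.
Total: 7721 days.
7721 is a multiple of 7, so the 1st of December, 2261 falls on the same weekday: Sunday.

Sunday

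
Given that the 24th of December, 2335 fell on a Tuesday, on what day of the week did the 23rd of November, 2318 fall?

Count forward from the earlier date (November 23, 2318) to the later (December 24, 2335):
Day-of-year of November 23, 2318: 327.
Day-of-year of December 24, 2335: 358.
2318 has 365 days, so 365 − 327 = 38 days remain in 2318.
Full years 2319–2334: 12 common + 4 leap = 12×365 + 4×366 = 5844 days.
Total: 38 + 5844 + 358 = 6240 days.
6240 mod 7 = 3, so 3 days before Tuesday is Saturday.

Saturday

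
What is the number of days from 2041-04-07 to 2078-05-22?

13559

From April 7, 2041 to April 7, 2078: 37 years, of which 9 contain a Feb 29 — 28×365 + 9×366 = 13514 days.
April 2078: 30 − 7 = 23 days remain.
May 1–22, 2078: 22 days.
Residual: 45 days.
Total: 13559 days.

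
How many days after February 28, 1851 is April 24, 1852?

Day-of-year of February 28, 1851: 59.
Day-of-year of April 24, 1852: 115.
1851 has 365 days, so 365 − 59 = 306 days remain in 1851.
Total: 306 + 115 = 421 days.

421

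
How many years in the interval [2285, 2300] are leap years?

Years divisible by 4 in [2285, 2300]: 2288, 2292, 2296, 2300.
Of these, 2300 is divisible by 100 but not 400, so not leap.
Leap years: 4 − 1 = 3.

3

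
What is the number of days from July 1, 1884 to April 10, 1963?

28771

Day-of-year of July 1, 1884: 183.
Day-of-year of April 10, 1963: 100.
1884 has 366 days, so 366 − 183 = 183 days remain in 1884.
Full years 1885–1962: 60 common + 18 leap = 60×365 + 18×366 = 28488 days.
Total: 183 + 28488 + 100 = 28771 days.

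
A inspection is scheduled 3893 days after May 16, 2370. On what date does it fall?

January 11, 2381

Count 3893 days after May 16, 2370:
From May 16, 2370 to May 16, 2380: 10 years, of which 3 contain a Feb 29 — 7×365 + 3×366 = 3653 days.
May 2380: 31 − 16 = 15 days remain.
Then June (30), July (31), August (31), September (30), October (31), November (30), December (31): 30 + 31 + 31 + 30 + 31 + 30 + 31 = 214 days.
January 1–11, 2381: 11 days.
Residual: 240 days.
Total: 3893 days.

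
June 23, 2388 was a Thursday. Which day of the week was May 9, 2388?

Monday

Count forward from the earlier date (May 9, 2388) to the later (June 23, 2388):
May 2388: 31 − 9 = 22 days remain.
June 1–23, 2388: 23 days.
Total: 22 + 23 = 45 days.
45 mod 7 = 3, so 3 days before Thursday is Monday.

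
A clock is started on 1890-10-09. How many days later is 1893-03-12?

885

Day-of-year of October 9, 1890: 282.
Day-of-year of March 12, 1893: 71.
1890 has 365 days, so 365 − 282 = 83 days remain in 1890.
Full years: 1891: 365; 1892: 366. Sum = 731.
Total: 83 + 731 + 71 = 885 days.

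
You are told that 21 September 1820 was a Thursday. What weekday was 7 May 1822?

Tuesday

Day-of-year of September 21, 1820: 265.
Day-of-year of May 7, 1822: 127.
1820 has 366 days, so 366 − 265 = 101 days remain in 1820.
Full years: 1821: 365. Sum = 365.
Total: 101 + 365 + 127 = 593 days.
593 mod 7 = 5, so 5 days after Thursday is Tuesday.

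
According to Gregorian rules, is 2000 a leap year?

Yes

2000 is a leap year (divisible by 400).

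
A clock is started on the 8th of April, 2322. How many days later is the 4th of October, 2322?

179

April 2322: 30 − 8 = 22 days remain.
Then May (31), June (30), July (31), August (31), September (30): 31 + 30 + 31 + 31 + 30 = 153 days.
October 1–4, 2322: 4 days.
Total: 22 + 153 + 4 = 179 days.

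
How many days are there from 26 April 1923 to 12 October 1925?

Day-of-year of April 26, 1923: 116.
Day-of-year of October 12, 1925: 285.
1923 has 365 days, so 365 − 116 = 249 days remain in 1923.
Full years: 1924: 366. Sum = 366.
Total: 249 + 366 + 285 = 900 days.

900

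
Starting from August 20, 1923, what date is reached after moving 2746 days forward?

February 25, 1931

Count 2746 days after August 20, 1923:
Day-of-year of August 20, 1923: 232.
Day-of-year of February 25, 1931: 56.
1923 has 365 days, so 365 − 232 = 133 days remain in 1923.
Full years 1924–1930: 5 common + 2 leap = 5×365 + 2×366 = 2557 days.
Total: 133 + 2557 + 56 = 2746 days.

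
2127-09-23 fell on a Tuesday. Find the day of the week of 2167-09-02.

Day-of-year of September 23, 2127: 266.
Day-of-year of September 2, 2167: 245.
2127 has 365 days, so 365 − 266 = 99 days remain in 2127.
Full years 2128–2166: 29 common + 10 leap = 29×365 + 10×366 = 14245 days.
Total: 99 + 14245 + 245 = 14589 days.
14589 mod 7 = 1, so 1 day after Tuesday is Wednesday.

Wednesday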